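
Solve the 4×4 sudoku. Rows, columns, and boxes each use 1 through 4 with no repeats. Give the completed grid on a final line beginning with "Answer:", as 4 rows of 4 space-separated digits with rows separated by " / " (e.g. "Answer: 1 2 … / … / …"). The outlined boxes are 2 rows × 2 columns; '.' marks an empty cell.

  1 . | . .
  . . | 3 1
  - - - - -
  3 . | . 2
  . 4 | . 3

Step 1. [r3c3∈{1,4}] across row 3, 4 lands solely at r3c3 ⇒ r3c3=4.
Step 2. [r2c2∈{2}] nothing but 2 survives at r2c2. So r2c2=2.
Step 3. [r1c3∈{2}] only 2 remains possible at r1c3 ⇒ r1c3=2.
Step 4. [r4c3∈{1}] only 1 remains possible at r4c3. So r4c3=1.
Step 5. [r2c1∈{4}] only 4 remains possible at r2c1. So r2c1=4.
Step 6. [r1c4∈{4}] r1c4 is down to just 4 ⇒ r1c4=4.
Step 7. [r3c2∈{1}] r3c2 has the single candidate 1, so r3c2=1.
Step 8. [r1c2∈{3}] nothing but 3 survives at r1c2 ⇒ r1c2=3.
Step 9. [r4c1∈{2}] r4c1 has the single candidate 2, so r4c1=2.

Answer: 1 3 2 4 / 4 2 3 1 / 3 1 4 2 / 2 4 1 3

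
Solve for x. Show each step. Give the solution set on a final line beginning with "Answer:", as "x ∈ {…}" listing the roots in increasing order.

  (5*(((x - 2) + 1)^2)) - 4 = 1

Step 1. [(5*(((x - 2) + 1)^2)) - 4 = 1] the outer -4 inverts by adding 4 ⇒ sub: 5*(((x - 2) + 1)^2) = 5.
Step 2. [5*(((x - 2) + 1)^2) = 5] divide by the outer 5 ⇒ div: ((x - 2) + 1)^2 = 1.
Step 3. [((x - 2) + 1)^2 = 1] √ both sides: 1 ≥ 0 gives two branches. So sqrt: (x - 2) + 1 = 1 or -1.
Step 4. [(x - 2) + 1 = 1 or -1] +1 is outermost — subtract 1 both sides ⇒ sub: x - 2 = 0 or -2.
Step 5. [x - 2 = 0 or -2] 2 comes off first (add 2) ⇒ sub: x = 2 or 0.

Answer: x ∈ {0, 2}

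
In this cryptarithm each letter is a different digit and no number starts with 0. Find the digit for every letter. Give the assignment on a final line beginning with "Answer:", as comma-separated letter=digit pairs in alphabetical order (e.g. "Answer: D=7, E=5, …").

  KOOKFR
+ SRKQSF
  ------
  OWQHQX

Step 1. [col 1: R + F ≡ X (mod 10)] R=7 is one option consistent with column 1 (R + F ≡ X (mod 10), carry-in 0) — take it ⇒ R=7.
Step 2. [col 1: R + F ≡ X (mod 10)] no forcing yet in column 1 (carry-in 0); F=4 is free and consistent — try it. So F=4.
Step 3. [col 1: R + F ≡ X (mod 10)] from column 1 (R=7, F=4, carry-in 0, digits 4,7 already taken and all letters distinct): X must equal 1, so X=1.
Step 4. [col 2: F + S ≡ Q (mod 10)] Q=0 is one option consistent with column 2 (F + S ≡ Q (mod 10), carry-in 1) — take it ⇒ Q=0.
Step 5. [col 2: F + S ≡ Q (mod 10)] from column 2 (F=4, Q=0, carry-in 1, digits 0,1,4,7 already taken and all letters distinct): S must equal 5, so S=5.
Step 6. [col 3: K + Q ≡ H (mod 10)] K=2 is one option consistent with column 3 (K + Q ≡ H (mod 10), carry-in 1) — take it ⇒ K=2.
Step 7. [col 3: K + Q ≡ H (mod 10)] from column 3 (K=2, Q=0, carry-in 1, digits 0,1,2,4,5,7 already taken and all letters distinct): H must equal 3 ⇒ H=3.
Step 8. [col 4: O + K ≡ Q (mod 10)] column 4: given K=2, Q=0, carry-in 0, and digits 0,1,2,3,4,5,7 already taken and all letters distinct, O+K≡Q (mod 10) forces O=8 ⇒ O=8.
Step 9. [col 5: O + R ≡ W (mod 10)] from column 5 (O=8, R=7, carry-in 1, digits 0,1,2,3,4,5,7,8 already taken and all letters distinct): W must equal 6, so W=6.

Answer: F=4, H=3, K=2, O=8, Q=0, R=7, S=5, W=6, X=1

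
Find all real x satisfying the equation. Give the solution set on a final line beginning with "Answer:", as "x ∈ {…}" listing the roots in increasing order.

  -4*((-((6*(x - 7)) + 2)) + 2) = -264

Step 1. [-4*((-((6*(x - 7)) + 2)) + 2) = -264] -4 out front; divide by -4 ⇒ div: (-((6*(x - 7)) + 2)) + 2 = 66.
Step 2. [(-((6*(x - 7)) + 2)) + 2 = 66] +2 is outermost — subtract 2 both sides, so sub: -((6*(x - 7)) + 2) = 64.
Step 3. [-((6*(x - 7)) + 2) = 64] flip signs both sides ⇒ neg: (6*(x - 7)) + 2 = -64.
Step 4. [(6*(x - 7)) + 2 = -64] peel the +2: subtract 2 from each side ⇒ sub: 6*(x - 7) = -66.
Step 5. [6*(x - 7) = -66] leading coefficient 6: divide by 6. So div: x - 7 = -11.
Step 6. [x - 7 = -11] peel the -7: add 7 from each side, so sub: x = -4.

Answer: x ∈ {-4}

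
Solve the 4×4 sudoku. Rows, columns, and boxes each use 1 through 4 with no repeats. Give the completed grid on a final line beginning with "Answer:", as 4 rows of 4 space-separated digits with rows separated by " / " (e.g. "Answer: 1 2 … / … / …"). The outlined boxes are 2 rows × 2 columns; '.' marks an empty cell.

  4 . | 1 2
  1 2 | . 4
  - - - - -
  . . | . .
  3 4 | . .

Step 1. [r3c3∈{2,3,4}] row 3 places 4 nowhere but r3c3, so r3c3=4.
Step 2. [r4c4∈{1}] nothing but 1 survives at r4c4 ⇒ r4c4=1.
Step 3. [r3c2∈{1}] r3c2 has the single candidate 1. So r3c2=1.
Step 4. [r3c1∈{2}] nothing but 2 survives at r3c1. So r3c1=2.
Step 5. [r2c3∈{3}] nothing but 3 survives at r2c3. So r2c3=3.
Step 6. [r4c3∈{2}] r4c3's peers cover all but 2. So r4c3=2.
Step 7. [r3c4∈{3}] r3c4's peers cover all but 3. So r3c4=3.
Step 8. [r1c2∈{3}] only 3 remains possible at r1c2 ⇒ r1c2=3.

Answer: 4 3 1 2 / 1 2 3 4 / 2 1 4 3 / 3 4 2 1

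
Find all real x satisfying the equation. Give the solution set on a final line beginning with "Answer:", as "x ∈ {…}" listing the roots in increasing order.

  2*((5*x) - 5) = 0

Step 1. [2*((5*x) - 5) = 0] 2·(inner) — divide through by 2. So div: (5*x) - 5 = 0.
Step 2. [(5*x) - 5 = 0] 5 divides every term; factor it out, so factor: x - 1 = 0.
Step 3. [x - 1 = 0] the outer -1 inverts by adding 1 ⇒ sub: x = 1.

Answer: x ∈ {1}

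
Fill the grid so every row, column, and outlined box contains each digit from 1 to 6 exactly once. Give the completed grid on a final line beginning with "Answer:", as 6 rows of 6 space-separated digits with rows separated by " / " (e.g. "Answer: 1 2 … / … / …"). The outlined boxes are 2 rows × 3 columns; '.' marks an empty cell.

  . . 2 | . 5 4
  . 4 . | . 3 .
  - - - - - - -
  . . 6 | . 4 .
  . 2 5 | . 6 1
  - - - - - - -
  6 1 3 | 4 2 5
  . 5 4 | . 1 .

Step 1. [r3c2∈{3}] nothing but 3 survives at r3c2 ⇒ r3c2=3.
Step 2. [r2c3∈{1}] r2c3 is down to just 1, so r2c3=1.
Step 3. [r6c6∈{3,6}] 3 has one home in col 6: r6c6 ⇒ r6c6=3.
Step 4. [r2c6∈{2,6}] r2c6 is the only open cell in col 6 admitting 6, so r2c6=6.
Step 5. [r3c4∈{2,5}] 5 has one home in row 3: r3c4, so r3c4=5.
Step 6. [r1c1∈{3}] r1c1 is down to just 3. So r1c1=3.
Step 7. [r4c4∈{3}] r4c4 has the single candidate 3 ⇒ r4c4=3.
Step 8. [r6c1∈{2}] nothing but 2 survives at r6c1, so r6c1=2.
Step 9. [r2c4∈{2}] r2c4 has the single candidate 2, so r2c4=2.
Step 10. [r4c1∈{4}] r4c1's peers cover all but 4 ⇒ r4c1=4.
Step 11. [r2c1∈{5}] r2c1 is down to just 5, so r2c1=5.
Step 12. [r3c1∈{1}] r3c1's peers cover all but 1 ⇒ r3c1=1.
Step 13. [r3c6∈{2}] r3c6's peers cover all but 2. So r3c6=2.
Step 14. [r1c4∈{1}] r1c4 has the single candidate 1 ⇒ r1c4=1.
Step 15. [r1c2∈{6}] r1c2 has the single candidate 6. So r1c2=6.
Step 16. [r6c4∈{6}] r6c4 has the single candidate 6, so r6c4=6.

Answer: 3 6 2 1 5 4 / 5 4 1 2 3 6 / 1 3 6 5 4 2 / 4 2 5 3 6 1 / 6 1 3 4 2 5 / 2 5 4 6 1 3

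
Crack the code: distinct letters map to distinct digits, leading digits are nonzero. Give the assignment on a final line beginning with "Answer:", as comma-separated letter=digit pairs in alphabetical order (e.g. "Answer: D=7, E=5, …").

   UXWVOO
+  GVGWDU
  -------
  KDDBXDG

Step 1. [K] adding two 6-digit numbers gives at most 6+1 digits, and here it does — K is that final carry and must be 1. So K=1.
Step 2. [col 1: O + U ≡ G (mod 10)] column 1 (O + U ≡ G (mod 10), carry-in 0) doesn't pin O yet; pick O=9 and continue ⇒ O=9.
Step 3. [col 1: O + U ≡ G (mod 10)] several values work for U in column 1 (O + U ≡ G (mod 10), carry-in 0); try U=6 ⇒ U=6.
Step 4. [col 1: O + U ≡ G (mod 10)] from column 1 (O=9, U=6, carry-in 0, digits 1,6,9 already taken and all letters distinct): G must equal 5 ⇒ G=5.
Step 5. [col 2: O + D ≡ D (mod 10)] several values work for D in column 2 (O + D ≡ D (mod 10), carry-in 1); try D=2, so D=2.
Step 6. [col 3: V + W ≡ X (mod 10)] several values work for X in column 3 (V + W ≡ X (mod 10), carry-in 1); try X=3. So X=3.
Step 7. [col 3: V + W ≡ X (mod 10)] several values work for W in column 3 (V + W ≡ X (mod 10), carry-in 1); try W=4 ⇒ W=4.
Step 8. [col 3: V + W ≡ X (mod 10)] column 3: given W=4, X=3, carry-in 1, and digits 1,2,3,4,5,6,9 already taken and all letters distinct, V+W≡X (mod 10) forces V=8 ⇒ V=8.
Step 9. [col 4: W + G ≡ B (mod 10)] column 4: given W=4, G=5, carry-in 1, and digits 1,2,3,4,5,6,8,9 already taken and all letters distinct, W+G≡B (mod 10) forces B=0. So B=0.

Answer: B=0, D=2, G=5, K=1, O=9, U=6, V=8, W=4, X=3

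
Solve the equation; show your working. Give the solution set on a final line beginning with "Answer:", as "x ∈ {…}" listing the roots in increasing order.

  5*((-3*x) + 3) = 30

Step 1. [5*((-3*x) + 3) = 30] leading coefficient 5: divide by 5 ⇒ div: (-3*x) + 3 = 6.
Step 2. [(-3*x) + 3 = 6] 3 comes off first (subtract 3), so sub: -3*x = 3.
Step 3. [-3*x = 3] -3 out front; divide by -3, so div: x = -1.

Answer: x ∈ {-1}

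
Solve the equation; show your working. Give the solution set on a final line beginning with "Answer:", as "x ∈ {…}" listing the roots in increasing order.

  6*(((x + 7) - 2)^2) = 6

Step 1. [6*(((x + 7) - 2)^2) = 6] 6 out front; divide by 6. So div: ((x + 7) - 2)^2 = 1.
Step 2. [((x + 7) - 2)^2 = 1] √ both sides: 1 ≥ 0 gives two branches. So sqrt: (x + 7) - 2 = 1 or -1.
Step 3. [(x + 7) - 2 = 1 or -1] -2 is outermost — add 2 both sides. So sub: x + 7 = 3 or 1.
Step 4. [x + 7 = 3 or 1] the outer +7 inverts by subtracting 7. So sub: x = -4 or -6.

Answer: x ∈ {-6, -4}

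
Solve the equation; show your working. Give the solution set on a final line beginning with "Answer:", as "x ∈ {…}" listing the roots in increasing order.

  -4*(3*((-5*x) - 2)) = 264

Step 1. [-4*(3*((-5*x) - 2)) = 264] LHS = -4·(…); ÷-4 both sides ⇒ div: 3*((-5*x) - 2) = -66.
Step 2. [3*((-5*x) - 2) = -66] divide by the outer 3, so div: (-5*x) - 2 = -22.
Step 3. [(-5*x) - 2 = -22] add 2: x sits inside (… - 2) ⇒ sub: -5*x = -20.
Step 4. [-5*x = -20] LHS = -5·(…); ÷-5 both sides. So div: x = 4.

Answer: x ∈ {4}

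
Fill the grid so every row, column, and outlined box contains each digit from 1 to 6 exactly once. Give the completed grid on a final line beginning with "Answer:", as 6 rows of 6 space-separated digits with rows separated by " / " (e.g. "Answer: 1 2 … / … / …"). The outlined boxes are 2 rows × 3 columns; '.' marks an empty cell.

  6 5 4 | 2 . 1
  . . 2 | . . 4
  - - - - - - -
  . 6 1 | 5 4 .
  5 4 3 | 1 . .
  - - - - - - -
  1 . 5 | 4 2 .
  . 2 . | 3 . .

Step 1. [r2c5∈{3,5,6}] in row 2, 5 fits only at r2c5, so r2c5=5.
Step 2. [r5c6∈{6}] r5c6 is down to just 6, so r5c6=6.
Step 3. [r2c2∈{1,3}] r2c2 is the only open cell in row 2 admitting 1. So r2c2=1.
Step 4. [r4c6∈{2}] r4c6 is down to just 2 ⇒ r4c6=2.
Step 5. [r4c5∈{6}] only 6 remains possible at r4c5 ⇒ r4c5=6.
Step 6. [r3c1∈{2}] nothing but 2 survives at r3c1, so r3c1=2.
Step 7. [r5c2∈{3}] r5c2's peers cover all but 3. So r5c2=3.
Step 8. [r2c4∈{6}] nothing but 6 survives at r2c4 ⇒ r2c4=6.
Step 9. [r3c6∈{3}] nothing but 3 survives at r3c6 ⇒ r3c6=3.
Step 10. [r6c3∈{6}] r6c3 has the single candidate 6 ⇒ r6c3=6.
Step 11. [r2c1∈{3}] nothing but 3 survives at r2c1 ⇒ r2c1=3.
Step 12. [r6c5∈{1}] nothing but 1 survives at r6c5 ⇒ r6c5=1.
Step 13. [r1c5∈{3}] only 3 remains possible at r1c5, so r1c5=3.
Step 14. [r6c6∈{5}] r6c6's peers cover all but 5 ⇒ r6c6=5.
Step 15. [r6c1∈{4}] nothing but 4 survives at r6c1, so r6c1=4.

Answer: 6 5 4 2 3 1 / 3 1 2 6 5 4 / 2 6 1 5 4 3 / 5 4 3 1 6 2 / 1 3 5 4 2 6 / 4 2 6 3 1 5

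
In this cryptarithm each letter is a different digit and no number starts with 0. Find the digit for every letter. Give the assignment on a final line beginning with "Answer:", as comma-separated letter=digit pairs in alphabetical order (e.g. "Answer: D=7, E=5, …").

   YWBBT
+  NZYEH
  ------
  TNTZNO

Step 1. [col 1: T + H ≡ O (mod 10)] T=1 is one option consistent with column 1 (T + H ≡ O (mod 10), carry-in 0) — take it. So T=1.
Step 2. [col 1: T + H ≡ O (mod 10)] several values work for H in column 1 (T + H ≡ O (mod 10), carry-in 0); try H=5, so H=5.
Step 3. [col 1: T + H ≡ O (mod 10)] column 1 reads T+H+carry(0)=O with T=1, H=5; with digits 1,5 already taken and all letters distinct, the only value for O is 6. So O=6.
Step 4. [col 2: B + E ≡ N (mod 10)] column 2 (B + E ≡ N (mod 10), carry-in 0) doesn't pin E yet; pick E=4 and continue ⇒ E=4.
Step 5. [col 2: B + E ≡ N (mod 10)] several values work for N in column 2 (B + E ≡ N (mod 10), carry-in 0); try N=7, so N=7.
Step 6. [col 2: B + E ≡ N (mod 10)] from column 2 (E=4, N=7, carry-in 0, digits 1,4,5,6,7 already taken and all letters distinct): B must equal 3 ⇒ B=3.
Step 7. [col 3: B + Y ≡ Z (mod 10)] column 3 reads B+Y+carry(0)=Z with B=3; with digits 1,3,4,5,6,7 already taken and all letters distinct, the only value for Y is 9. So Y=9.
Step 8. [col 3: B + Y ≡ Z (mod 10)] column 3 reads B+Y+carry(0)=Z with B=3, Y=9; with digits 1,3,4,5,6,7,9 already taken and all letters distinct, the only value for Z is 2, so Z=2.
Step 9. [col 4: W + Z ≡ T (mod 10)] in column 4 we have W+Z≡T with carry-in 1; given Z=2, T=1 and digits 1,2,3,4,5,6,7,9 already taken and all letters distinct, that pins W to 8, so W=8.

Answer: B=3, E=4, H=5, N=7, O=6, T=1, W=8, Y=9, Z=2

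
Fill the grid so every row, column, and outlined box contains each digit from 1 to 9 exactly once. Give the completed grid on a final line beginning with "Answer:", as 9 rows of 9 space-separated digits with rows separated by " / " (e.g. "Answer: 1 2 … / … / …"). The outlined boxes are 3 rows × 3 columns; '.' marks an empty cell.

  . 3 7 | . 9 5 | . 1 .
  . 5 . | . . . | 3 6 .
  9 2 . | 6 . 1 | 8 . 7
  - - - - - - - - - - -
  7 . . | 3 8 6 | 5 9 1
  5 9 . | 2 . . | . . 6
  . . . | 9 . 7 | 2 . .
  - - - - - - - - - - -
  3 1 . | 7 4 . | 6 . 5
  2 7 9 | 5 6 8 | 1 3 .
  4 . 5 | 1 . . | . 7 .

Step 1. [r6c3∈{1,3,4,6,8}] in col 3, 6 fits only at r6c3. So r6c3=6.
Step 2. [r1c7∈{4}] r1c7 is down to just 4. So r1c7=4.
Step 3. [r7c3∈{8}] nothing but 8 survives at r7c3, so r7c3=8.
Step 4. [r6c2∈{4,8}] 8 has one home in col 2: r6c2 ⇒ r6c2=8.
Step 5. [r9c6∈{2,3,9}] in col 6, 3 fits only at r9c6. So r9c6=3.
Step 6. [r2c4∈{4,8}] 4 has one home in col 4: r2c4 ⇒ r2c4=4.
Step 7. [r6c1∈{1}] r6c1's peers cover all but 1 ⇒ r6c1=1.
Step 8. [r2c6∈{2}] only 2 remains possible at r2c6. So r2c6=2.
Step 9. [r9c9∈{2,8,9}] r9c9 is the only open cell in row 9 admitting 8, so r9c9=8.
Step 10. [r3c3∈{4}] r3c3's peers cover all but 4 ⇒ r3c3=4.
Step 11. [r6c8∈{4}] r6c8 is down to just 4, so r6c8=4.
Step 12. [r2c1∈{8}] only 8 remains possible at r2c1 ⇒ r2c1=8.
Step 13. [r2c3∈{1}] r2c3 has the single candidate 1. So r2c3=1.
Step 14. [r5c8∈{8}] r5c8 is down to just 8 ⇒ r5c8=8.
Step 15. [r9c7∈{9}] r9c7 has the single candidate 9 ⇒ r9c7=9.
Step 16. [r3c8∈{5}] only 5 remains possible at r3c8 ⇒ r3c8=5.
Step 17. [r6c9∈{3}] nothing but 3 survives at r6c9. So r6c9=3.
Step 18. [r9c5∈{2}] r9c5's peers cover all but 2 ⇒ r9c5=2.
Step 19. [r3c5∈{3}] only 3 remains possible at r3c5 ⇒ r3c5=3.
Step 20. [r1c4∈{8}] r1c4 has the single candidate 8. So r1c4=8.
Step 21. [r7c6∈{9}] only 9 remains possible at r7c6, so r7c6=9.
Step 22. [r1c1∈{6}] only 6 remains possible at r1c1. So r1c1=6.
Step 23. [r4c3∈{2}] r4c3's peers cover all but 2, so r4c3=2.
Step 24. [r5c5∈{1}] only 1 remains possible at r5c5. So r5c5=1.
Step 25. [r8c9∈{4}] r8c9's peers cover all but 4, so r8c9=4.
Step 26. [r1c9∈{2}] r1c9 is down to just 2, so r1c9=2.
Step 27. [r6c5∈{5}] r6c5 has the single candidate 5, so r6c5=5.
Step 28. [r7c8∈{2}] r7c8 has the single candidate 2. So r7c8=2.
Step 29. [r2c5∈{7}] only 7 remains possible at r2c5, so r2c5=7.
Step 30. [r5c6∈{4}] r5c6's peers cover all but 4, so r5c6=4.
Step 31. [r9c2∈{6}] r9c2 has the single candidate 6, so r9c2=6.
Step 32. [r2c9∈{9}] r2c9 is down to just 9, so r2c9=9.
Step 33. [r5c7∈{7}] r5c7's peers cover all but 7, so r5c7=7.
Step 34. [r5c3∈{3}] nothing but 3 survives at r5c3, so r5c3=3.
Step 35. [r4c2∈{4}] r4c2 has the single candidate 4 ⇒ r4c2=4.

Answer: 6 3 7 8 9 5 4 1 2 / 8 5 1 4 7 2 3 6 9 / 9 2 4 6 3 1 8 5 7 / 7 4 2 3 8 6 5 9 1 / 5 9 3 2 1 4 7 8 6 / 1 8 6 9 5 7 2 4 3 / 3 1 8 7 4 9 6 2 5 / 2 7 9 5 6 8 1 3 4 / 4 6 5 1 2 3 9 7 8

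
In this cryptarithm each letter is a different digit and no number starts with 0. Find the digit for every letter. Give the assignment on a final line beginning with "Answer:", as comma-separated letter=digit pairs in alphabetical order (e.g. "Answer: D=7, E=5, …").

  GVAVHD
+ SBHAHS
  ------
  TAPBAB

Step 1. [col 1: D + S ≡ B (mod 10)] column 1 (D + S ≡ B (mod 10), carry-in 0) doesn't pin D yet; pick D=2 and continue ⇒ D=2.
Step 2. [col 1: D + S ≡ B (mod 10)] several values work for S in column 1 (D + S ≡ B (mod 10), carry-in 0); try S=8. So S=8.
Step 3. [col 1: D + S ≡ B (mod 10)] in column 1 we have D+S≡B with carry-in 0; given D=2, S=8 and digits 2,8 already taken and all letters distinct, that pins B to 0. So B=0.
Step 4. [col 2: H + H ≡ A (mod 10)] no forcing yet in column 2 (carry-in 1); A=5 is free and consistent — try it, so A=5.
Step 5. [col 2: H + H ≡ A (mod 10)] in column 2 we have H+H≡A with carry-in 1; given A=5 and digits 0,2,5,8 already taken and all letters distinct, that pins H to 7. So H=7.
Step 6. [col 3: V + A ≡ B (mod 10)] column 3: given A=5, B=0, carry-in 1, and digits 0,2,5,7,8 already taken and all letters distinct, V+A≡B (mod 10) forces V=4, so V=4.
Step 7. [col 4: A + H ≡ P (mod 10)] column 4: given A=5, H=7, carry-in 1, and digits 0,2,4,5,7,8 already taken and all letters distinct, A+H≡P (mod 10) forces P=3. So P=3.
Step 8. [col 6: G + S ≡ T (mod 10)] column 6 reads G+S+carry(0)=T with S=8; with digits 0,2,3,4,5,7,8 already taken and all letters distinct, the only value for G is 1. So G=1.
Step 9. [col 6: G + S ≡ T (mod 10)] from column 6 (G=1, S=8, carry-in 0, digits 0,1,2,3,4,5,7,8 already taken and all letters distinct): T must equal 9. So T=9.

Answer: A=5, B=0, D=2, G=1, H=7, P=3, S=8, T=9, V=4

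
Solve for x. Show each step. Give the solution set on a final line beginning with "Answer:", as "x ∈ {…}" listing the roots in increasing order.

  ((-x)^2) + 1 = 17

Step 1. [((-x)^2) + 1 = 17] 1 comes off first (subtract 1). So sub: (-x)^2 = 16.
Step 2. [(-x)^2 = 16] √ both sides: 16 ≥ 0 gives two branches, so sqrt: -x = 4 or -4.
Step 3. [-x = 4 or -4] LHS negated; negate both sides. So neg: x = -4 or 4.

Answer: x ∈ {-4, 4}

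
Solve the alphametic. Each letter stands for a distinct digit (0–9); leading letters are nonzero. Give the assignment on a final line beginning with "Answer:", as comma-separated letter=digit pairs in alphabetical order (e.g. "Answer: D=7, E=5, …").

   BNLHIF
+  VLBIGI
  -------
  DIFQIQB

Step 1. [col 1: F + I ≡ B (mod 10)] no forcing yet in column 1 (carry-in 0); F=2 is free and consistent — try it, so F=2.
Step 2. [col 1: F + I ≡ B (mod 10)] several values work for B in column 1 (F + I ≡ B (mod 10), carry-in 0); try B=5 ⇒ B=5.
Step 3. [col 1: F + I ≡ B (mod 10)] from column 1 (F=2, B=5, carry-in 0, digits 2,5 already taken and all letters distinct): I must equal 3. So I=3.
Step 4. [D] the sum has 7 digits but both addends have 6; that extra leading digit D is the final carry, namely 1 ⇒ D=1.
Step 5. [col 2: I + G ≡ Q (mod 10)] no forcing yet in column 2 (carry-in 0); G=6 is free and consistent — try it. So G=6.
Step 6. [col 2: I + G ≡ Q (mod 10)] from column 2 (I=3, G=6, carry-in 0, digits 1,2,3,5,6 already taken and all letters distinct): Q must equal 9. So Q=9.
Step 7. [col 3: H + I ≡ I (mod 10)] column 3: given I=3, carry-in 0, and digits 1,2,3,5,6,9 already taken and all letters distinct, H+I≡I (mod 10) forces H=0. So H=0.
Step 8. [col 4: L + B ≡ Q (mod 10)] column 4 reads L+B+carry(0)=Q with B=5, Q=9; with digits 0,1,2,3,5,6,9 already taken and all letters distinct, the only value for L is 4. So L=4.
Step 9. [col 5: N + L ≡ F (mod 10)] in column 5 we have N+L≡F with carry-in 0; given L=4, F=2 and digits 0,1,2,3,4,5,6,9 already taken and all letters distinct, that pins N to 8. So N=8.
Step 10. [col 6: B + V ≡ I (mod 10)] column 6 reads B+V+carry(1)=I with B=5, I=3; with digits 0,1,2,3,4,5,6,8,9 already taken and all letters distinct, the only value for V is 7 ⇒ V=7.

Answer: B=5, D=1, F=2, G=6, H=0, I=3, L=4, N=8, Q=9, V=7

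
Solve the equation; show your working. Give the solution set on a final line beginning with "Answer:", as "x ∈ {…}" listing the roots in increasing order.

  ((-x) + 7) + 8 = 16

Step 1. [((-x) + 7) + 8 = 16] the outer +8 inverts by subtracting 8 ⇒ sub: (-x) + 7 = 8.
Step 2. [(-x) + 7 = 8] +7 is outermost — subtract 7 both sides. So sub: -x = 1.
Step 3. [-x = 1] flip signs both sides. So neg: x = -1.

Answer: x ∈ {-1}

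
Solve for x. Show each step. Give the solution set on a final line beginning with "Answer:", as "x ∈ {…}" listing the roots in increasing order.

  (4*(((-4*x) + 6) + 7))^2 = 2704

Step 1. [(4*(((-4*x) + 6) + 7))^2 = 2704] √ both sides: 2704 ≥ 0 gives two branches, so sqrt: 4*(((-4*x) + 6) + 7) = 52 or -52.
Step 2. [4*(((-4*x) + 6) + 7) = 52 or -52] divide by the outer 4. So div: ((-4*x) + 6) + 7 = 13 or -13.
Step 3. [((-4*x) + 6) + 7 = 13 or -13] subtract 7: x sits inside (… + 7) ⇒ sub: (-4*x) + 6 = 6 or -20.
Step 4. [(-4*x) + 6 = 6 or -20] peel the +6: subtract 6 from each side ⇒ sub: -4*x = 0 or -26.
Step 5. [-4*x = 0 or -26] divide by the outer -4 ⇒ div: x = 0 or 13/2.

Answer: x ∈ {0, 13/2}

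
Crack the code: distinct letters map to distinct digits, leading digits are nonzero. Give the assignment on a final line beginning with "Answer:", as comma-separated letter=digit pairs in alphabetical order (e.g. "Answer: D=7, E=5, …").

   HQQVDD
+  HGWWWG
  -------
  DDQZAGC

Step 1. [col 1: D + G ≡ C (mod 10)] column 1 (D + G ≡ C (mod 10), carry-in 0) doesn't pin C yet; pick C=0 and continue. So C=0.
Step 2. [col 1: D + G ≡ C (mod 10)] several values work for G in column 1 (D + G ≡ C (mod 10), carry-in 0); try G=9, so G=9.
Step 3. [col 1: D + G ≡ C (mod 10)] column 1 reads D+G+carry(0)=C with G=9, C=0; with digits 0,9 already taken and all letters distinct, the only value for D is 1. So D=1.
Step 4. [col 2: D + W ≡ G (mod 10)] from column 2 (D=1, G=9, carry-in 1, digits 0,1,9 already taken and all letters distinct): W must equal 7, so W=7.
Step 5. [col 3: V + W ≡ A (mod 10)] A=3 is one option consistent with column 3 (V + W ≡ A (mod 10), carry-in 0) — take it ⇒ A=3.
Step 6. [col 3: V + W ≡ A (mod 10)] from column 3 (W=7, A=3, carry-in 0, digits 0,1,3,7,9 already taken and all letters distinct): V must equal 6 ⇒ V=6.
Step 7. [col 4: Q + W ≡ Z (mod 10)] column 4 reads Q+W+carry(1)=Z with W=7; with digits 0,1,3,6,7,9 already taken and all letters distinct, the only value for Z is 2 ⇒ Z=2.
Step 8. [col 4: Q + W ≡ Z (mod 10)] from column 4 (W=7, Z=2, carry-in 1, digits 0,1,2,3,6,7,9 already taken and all letters distinct): Q must equal 4 ⇒ Q=4.
Step 9. [col 6: H + H ≡ D (mod 10)] in column 6 we have H+H≡D with carry-in 1; given D=1 and digits 0,1,2,3,4,6,7,9 already taken and all letters distinct, that pins H to 5. So H=5.

Answer: A=3, C=0, D=1, G=9, H=5, Q=4, V=6, W=7, Z=2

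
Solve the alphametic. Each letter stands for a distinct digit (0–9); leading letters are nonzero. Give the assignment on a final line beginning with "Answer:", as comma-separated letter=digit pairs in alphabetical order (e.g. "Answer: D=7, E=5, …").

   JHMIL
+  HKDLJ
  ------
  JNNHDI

Step 1. [col 1: L + J ≡ I (mod 10)] column 1 (L + J ≡ I (mod 10), carry-in 0) doesn't pin J yet; pick J=1 and continue, so J=1.
Step 2. [col 1: L + J ≡ I (mod 10)] column 1 (L + J ≡ I (mod 10), carry-in 0) doesn't pin I yet; pick I=7 and continue. So I=7.
Step 3. [col 1: L + J ≡ I (mod 10)] column 1: given J=1, I=7, carry-in 0, and digits 1,7 already taken and all letters distinct, L+J≡I (mod 10) forces L=6. So L=6.
Step 4. [col 2: I + L ≡ D (mod 10)] from column 2 (I=7, L=6, carry-in 0, digits 1,6,7 already taken and all letters distinct): D must equal 3 ⇒ D=3.
Step 5. [col 3: M + D ≡ H (mod 10)] H=8 is one option consistent with column 3 (M + D ≡ H (mod 10), carry-in 1) — take it. So H=8.
Step 6. [col 3: M + D ≡ H (mod 10)] from column 3 (D=3, H=8, carry-in 1, digits 1,3,6,7,8 already taken and all letters distinct): M must equal 4 ⇒ M=4.
Step 7. [col 4: H + K ≡ N (mod 10)] from column 4 (H=8, carry-in 0, digits 1,3,4,6,7,8 already taken and all letters distinct): N must equal 0 ⇒ N=0.
Step 8. [col 4: H + K ≡ N (mod 10)] column 4: given H=8, N=0, carry-in 0, and digits 0,1,3,4,6,7,8 already taken and all letters distinct, H+K≡N (mod 10) forces K=2 ⇒ K=2.

Answer: D=3, H=8, I=7, J=1, K=2, L=6, M=4, N=0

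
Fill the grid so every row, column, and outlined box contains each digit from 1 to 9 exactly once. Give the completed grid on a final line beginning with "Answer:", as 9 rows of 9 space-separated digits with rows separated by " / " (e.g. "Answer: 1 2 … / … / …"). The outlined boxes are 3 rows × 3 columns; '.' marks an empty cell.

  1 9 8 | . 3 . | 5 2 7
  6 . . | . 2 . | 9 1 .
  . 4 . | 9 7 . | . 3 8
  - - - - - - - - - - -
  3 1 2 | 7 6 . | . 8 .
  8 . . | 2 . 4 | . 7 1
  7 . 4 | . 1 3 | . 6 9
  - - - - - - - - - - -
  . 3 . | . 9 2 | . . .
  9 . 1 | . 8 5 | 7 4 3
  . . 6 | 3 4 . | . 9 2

Step 1. [r2c4∈{4,5,8}] 5 has one home in box 2: r2c4, so r2c4=5.
Step 2. [r9c1∈{5}] nothing but 5 survives at r9c1 ⇒ r9c1=5.
Step 3. [r7c7∈{1,6,8}] r7c7 is the only open cell in row 7 admitting 8. So r7c7=8.
Step 4. [r7c4∈{1,6}] 1 has one home in row 7: r7c4 ⇒ r7c4=1.
Step 5. [r2c2∈{7}] r2c2 is down to just 7. So r2c2=7.
Step 6. [r1c6∈{6}] r1c6's peers cover all but 6. So r1c6=6.
Step 7. [r5c5∈{5}] only 5 remains possible at r5c5, so r5c5=5.
Step 8. [r4c9∈{4,5}] in row 4, 5 fits only at r4c9, so r4c9=5.
Step 9. [r9c6∈{7}] r9c6 is down to just 7, so r9c6=7.
Step 10. [r4c6∈{9}] r4c6's peers cover all but 9. So r4c6=9.
Step 11. [r7c8∈{5}] r7c8 has the single candidate 5. So r7c8=5.
Step 12. [r2c3∈{3}] r2c3 has the single candidate 3 ⇒ r2c3=3.
Step 13. [r5c7∈{3}] r5c7 has the single candidate 3, so r5c7=3.
Step 14. [r3c1∈{2}] r3c1's peers cover all but 2, so r3c1=2.
Step 15. [r2c6∈{8}] r2c6 has the single candidate 8, so r2c6=8.
Step 16. [r1c4∈{4}] r1c4 has the single candidate 4. So r1c4=4.
Step 17. [r7c3∈{7}] r7c3 has the single candidate 7. So r7c3=7.
Step 18. [r6c2∈{5}] nothing but 5 survives at r6c2, so r6c2=5.
Step 19. [r5c3∈{9}] only 9 remains possible at r5c3, so r5c3=9.
Step 20. [r4c7∈{4}] nothing but 4 survives at r4c7 ⇒ r4c7=4.
Step 21. [r3c6∈{1}] r3c6's peers cover all but 1. So r3c6=1.
Step 22. [r3c7∈{6}] r3c7 is down to just 6. So r3c7=6.
Step 23. [r8c2∈{2}] nothing but 2 survives at r8c2. So r8c2=2.
Step 24. [r9c7∈{1}] r9c7 is down to just 1 ⇒ r9c7=1.
Step 25. [r6c4∈{8}] only 8 remains possible at r6c4. So r6c4=8.
Step 26. [r2c9∈{4}] r2c9 has the single candidate 4 ⇒ r2c9=4.
Step 27. [r9c2∈{8}] nothing but 8 survives at r9c2, so r9c2=8.
Step 28. [r5c2∈{6}] nothing but 6 survives at r5c2. So r5c2=6.
Step 29. [r7c1∈{4}] only 4 remains possible at r7c1 ⇒ r7c1=4.
Step 30. [r8c4∈{6}] nothing but 6 survives at r8c4. So r8c4=6.
Step 31. [r7c9∈{6}] r7c9's peers cover all but 6 ⇒ r7c9=6.
Step 32. [r3c3∈{5}] only 5 remains possible at r3c3. So r3c3=5.
Step 33. [r6c7∈{2}] r6c7 has the single candidate 2, so r6c7=2.

Answer: 1 9 8 4 3 6 5 2 7 / 6 7 3 5 2 8 9 1 4 / 2 4 5 9 7 1 6 3 8 / 3 1 2 7 6 9 4 8 5 / 8 6 9 2 5 4 3 7 1 / 7 5 4 8 1 3 2 6 9 / 4 3 7 1 9 2 8 5 6 / 9 2 1 6 8 5 7 4 3 / 5 8 6 3 4 7 1 9 2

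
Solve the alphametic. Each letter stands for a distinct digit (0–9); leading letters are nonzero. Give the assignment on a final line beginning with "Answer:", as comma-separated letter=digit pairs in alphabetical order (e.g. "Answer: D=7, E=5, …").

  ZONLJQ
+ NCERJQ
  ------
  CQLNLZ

Step 1. [col 1: Q + Q ≡ Z (mod 10)] Z=2 is one option consistent with column 1 (Q + Q ≡ Z (mod 10), carry-in 0) — take it. So Z=2.
Step 2. [col 1: Q + Q ≡ Z (mod 10)] column 1 (Q + Q ≡ Z (mod 10), carry-in 0) doesn't pin Q yet; pick Q=1 and continue ⇒ Q=1.
Step 3. [col 2: J + J ≡ L (mod 10)] several values work for J in column 2 (J + J ≡ L (mod 10), carry-in 0); try J=7 ⇒ J=7.
Step 4. [col 2: J + J ≡ L (mod 10)] from column 2 (J=7, carry-in 0, digits 1,2,7 already taken and all letters distinct): L must equal 4 ⇒ L=4.
Step 5. [col 3: L + R ≡ N (mod 10)] column 3 (L + R ≡ N (mod 10), carry-in 1) doesn't pin R yet; pick R=8 and continue, so R=8.
Step 6. [col 3: L + R ≡ N (mod 10)] column 3: given L=4, R=8, carry-in 1, and digits 1,2,4,7,8 already taken and all letters distinct, L+R≡N (mod 10) forces N=3. So N=3.
Step 7. [col 4: N + E ≡ L (mod 10)] column 4: given N=3, L=4, carry-in 1, and digits 1,2,3,4,7,8 already taken and all letters distinct, N+E≡L (mod 10) forces E=0. So E=0.
Step 8. [col 5: O + C ≡ Q (mod 10)] column 5 (O + C ≡ Q (mod 10), carry-in 0) doesn't pin C yet; pick C=6 and continue. So C=6.
Step 9. [col 5: O + C ≡ Q (mod 10)] column 5: given C=6, Q=1, carry-in 0, and digits 0,1,2,3,4,6,7,8 already taken and all letters distinct, O+C≡Q (mod 10) forces O=5 ⇒ O=5.

Answer: C=6, E=0, J=7, L=4, N=3, O=5, Q=1, R=8, Z=2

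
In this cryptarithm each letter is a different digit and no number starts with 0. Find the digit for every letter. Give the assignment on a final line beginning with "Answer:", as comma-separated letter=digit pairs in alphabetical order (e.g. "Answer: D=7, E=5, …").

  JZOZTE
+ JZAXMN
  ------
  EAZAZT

Step 1. [col 1: E + N ≡ T (mod 10)] N=5 is one option consistent with column 1 (E + N ≡ T (mod 10), carry-in 0) — take it ⇒ N=5.
Step 2. [col 1: E + N ≡ T (mod 10)] no forcing yet in column 1 (carry-in 0); E=3 is free and consistent — try it ⇒ E=3.
Step 3. [col 1: E + N ≡ T (mod 10)] from column 1 (E=3, N=5, carry-in 0, digits 3,5 already taken and all letters distinct): T must equal 8, so T=8.
Step 4. [col 2: T + M ≡ Z (mod 10)] column 2 (T + M ≡ Z (mod 10), carry-in 0) doesn't pin Z yet; pick Z=7 and continue. So Z=7.
Step 5. [col 2: T + M ≡ Z (mod 10)] in column 2 we have T+M≡Z with carry-in 0; given T=8, Z=7 and digits 3,5,7,8 already taken and all letters distinct, that pins M to 9 ⇒ M=9.
Step 6. [col 3: Z + X ≡ A (mod 10)] column 3 (Z + X ≡ A (mod 10), carry-in 1) doesn't pin A yet; pick A=4 and continue, so A=4.
Step 7. [col 3: Z + X ≡ A (mod 10)] from column 3 (Z=7, A=4, carry-in 1, digits 3,4,5,7,8,9 already taken and all letters distinct): X must equal 6. So X=6.
Step 8. [col 4: O + A ≡ Z (mod 10)] column 4: given A=4, Z=7, carry-in 1, and digits 3,4,5,6,7,8,9 already taken and all letters distinct, O+A≡Z (mod 10) forces O=2 ⇒ O=2.
Step 9. [col 6: J + J ≡ E (mod 10)] in column 6 we have J+J≡E with carry-in 1; given E=3 and digits 2,3,4,5,6,7,8,9 already taken and all letters distinct, that pins J to 1 ⇒ J=1.

Answer: A=4, E=3, J=1, M=9, N=5, O=2, T=8, X=6, Z=7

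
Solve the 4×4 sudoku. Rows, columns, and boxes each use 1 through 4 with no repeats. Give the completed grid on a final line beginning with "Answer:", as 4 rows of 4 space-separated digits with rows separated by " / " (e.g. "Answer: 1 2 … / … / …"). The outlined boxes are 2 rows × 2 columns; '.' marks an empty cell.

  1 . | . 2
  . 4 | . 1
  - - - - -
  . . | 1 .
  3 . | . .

Step 1. [r4c4∈{4}] nothing but 4 survives at r4c4, so r4c4=4.
Step 2. [r3c2∈{2}] r3c2 is down to just 2, so r3c2=2.
Step 3. [r1c3∈{3,4}] across row 1, 4 lands solely at r1c3. So r1c3=4.
Step 4. [r2c1∈{2}] r2c1 is down to just 2. So r2c1=2.
Step 5. [r3c1∈{4}] r3c1's peers cover all but 4 ⇒ r3c1=4.
Step 6. [r1c2∈{3}] r1c2 has the single candidate 3. So r1c2=3.
Step 7. [r4c2∈{1}] r4c2 has the single candidate 1 ⇒ r4c2=1.
Step 8. [r3c4∈{3}] r3c4 is down to just 3. So r3c4=3.
Step 9. [r2c3∈{3}] only 3 remains possible at r2c3 ⇒ r2c3=3.
Step 10. [r4c3∈{2}] only 2 remains possible at r4c3, so r4c3=2.

Answer: 1 3 4 2 / 2 4 3 1 / 4 2 1 3 / 3 1 2 4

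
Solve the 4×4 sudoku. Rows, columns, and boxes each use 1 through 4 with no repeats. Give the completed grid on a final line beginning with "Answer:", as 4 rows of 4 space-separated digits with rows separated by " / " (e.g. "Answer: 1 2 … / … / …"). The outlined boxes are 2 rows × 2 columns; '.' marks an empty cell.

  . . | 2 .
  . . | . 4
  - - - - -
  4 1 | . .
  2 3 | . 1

Step 1. [r1c4∈{3}] only 3 remains possible at r1c4 ⇒ r1c4=3.
Step 2. [r2c1∈{1,3}] 3 has one home in row 2: r2c1, so r2c1=3.
Step 3. [r1c1∈{1}] r1c1's peers cover all but 1 ⇒ r1c1=1.
Step 4. [r2c2∈{2}] nothing but 2 survives at r2c2. So r2c2=2.
Step 5. [r2c3∈{1}] r2c3's peers cover all but 1 ⇒ r2c3=1.
Step 6. [r3c4∈{2}] nothing but 2 survives at r3c4 ⇒ r3c4=2.
Step 7. [r1c2∈{4}] r1c2 has the single candidate 4, so r1c2=4.
Step 8. [r4c3∈{4}] only 4 remains possible at r4c3. So r4c3=4.
Step 9. [r3c3∈{3}] r3c3 has the single candidate 3 ⇒ r3c3=3.

Answer: 1 4 2 3 / 3 2 1 4 / 4 1 3 2 / 2 3 4 1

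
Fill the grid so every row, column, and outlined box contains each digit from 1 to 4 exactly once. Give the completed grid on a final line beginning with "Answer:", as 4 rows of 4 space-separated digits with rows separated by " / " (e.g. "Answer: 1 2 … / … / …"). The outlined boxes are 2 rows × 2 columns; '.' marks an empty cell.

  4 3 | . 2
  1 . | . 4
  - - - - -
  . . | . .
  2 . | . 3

Step 1. [r3c4∈{1}] r3c4's peers cover all but 1, so r3c4=1.
Step 2. [r4c3∈{4}] only 4 remains possible at r4c3 ⇒ r4c3=4.
Step 3. [r1c3∈{1}] r1c3 is down to just 1 ⇒ r1c3=1.
Step 4. [r4c2∈{1}] r4c2's peers cover all but 1 ⇒ r4c2=1.
Step 5. [r2c3∈{3}] nothing but 3 survives at r2c3. So r2c3=3.
Step 6. [r3c3∈{2}] nothing but 2 survives at r3c3 ⇒ r3c3=2.
Step 7. [r2c2∈{2}] r2c2 has the single candidate 2, so r2c2=2.
Step 8. [r3c1∈{3}] nothing but 3 survives at r3c1 ⇒ r3c1=3.
Step 9. [r3c2∈{4}] only 4 remains possible at r3c2. So r3c2=4.

Answer: 4 3 1 2 / 1 2 3 4 / 3 4 2 1 / 2 1 4 3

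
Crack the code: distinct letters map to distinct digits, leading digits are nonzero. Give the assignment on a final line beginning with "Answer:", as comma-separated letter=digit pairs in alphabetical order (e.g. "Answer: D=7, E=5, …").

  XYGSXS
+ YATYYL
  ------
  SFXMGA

Step 1. [col 1: S + L ≡ A (mod 10)] L=2 is one option consistent with column 1 (S + L ≡ A (mod 10), carry-in 0) — take it. So L=2.
Step 2. [col 1: S + L ≡ A (mod 10)] no forcing yet in column 1 (carry-in 0); S=6 is free and consistent — try it, so S=6.
Step 3. [col 1: S + L ≡ A (mod 10)] column 1 reads S+L+carry(0)=A with S=6, L=2; with digits 2,6 already taken and all letters distinct, the only value for A is 8, so A=8.
Step 4. [col 2: X + Y ≡ G (mod 10)] several values work for Y in column 2 (X + Y ≡ G (mod 10), carry-in 0); try Y=1 ⇒ Y=1.
Step 5. [col 2: X + Y ≡ G (mod 10)] column 2 (X + Y ≡ G (mod 10), carry-in 0) doesn't pin G yet; pick G=5 and continue ⇒ G=5.
Step 6. [col 2: X + Y ≡ G (mod 10)] column 2: given Y=1, G=5, carry-in 0, and digits 1,2,5,6,8 already taken and all letters distinct, X+Y≡G (mod 10) forces X=4, so X=4.
Step 7. [col 3: S + Y ≡ M (mod 10)] column 3 reads S+Y+carry(0)=M with S=6, Y=1; with digits 1,2,4,5,6,8 already taken and all letters distinct, the only value for M is 7. So M=7.
Step 8. [col 4: G + T ≡ X (mod 10)] column 4: given G=5, X=4, carry-in 0, and digits 1,2,4,5,6,7,8 already taken and all letters distinct, G+T≡X (mod 10) forces T=9. So T=9.
Step 9. [col 5: Y + A ≡ F (mod 10)] from column 5 (Y=1, A=8, carry-in 1, digits 1,2,4,5,6,7,8,9 already taken and all letters distinct): F must equal 0, so F=0.

Answer: A=8, F=0, G=5, L=2, M=7, S=6, T=9, X=4, Y=1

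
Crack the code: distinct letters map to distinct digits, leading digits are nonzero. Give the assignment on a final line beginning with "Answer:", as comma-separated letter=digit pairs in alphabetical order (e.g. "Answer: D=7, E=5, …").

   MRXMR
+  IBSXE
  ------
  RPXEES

Step 1. [col 1: R + E ≡ S (mod 10)] several values work for S in column 1 (R + E ≡ S (mod 10), carry-in 0); try S=4. So S=4.
Step 2. [col 1: R + E ≡ S (mod 10)] column 1 (R + E ≡ S (mod 10), carry-in 0) doesn't pin E yet; pick E=3 and continue ⇒ E=3.
Step 3. [col 1: R + E ≡ S (mod 10)] from column 1 (E=3, S=4, carry-in 0, digits 3,4 already taken and all letters distinct): R must equal 1, so R=1.
Step 4. [col 2: M + X ≡ E (mod 10)] several values work for X in column 2 (M + X ≡ E (mod 10), carry-in 0); try X=8 ⇒ X=8.
Step 5. [col 2: M + X ≡ E (mod 10)] column 2: given X=8, E=3, carry-in 0, and digits 1,3,4,8 already taken and all letters distinct, M+X≡E (mod 10) forces M=5. So M=5.
Step 6. [col 4: R + B ≡ X (mod 10)] from column 4 (R=1, X=8, carry-in 1, digits 1,3,4,5,8 already taken and all letters distinct): B must equal 6 ⇒ B=6.
Step 7. [col 5: M + I ≡ P (mod 10)] no forcing yet in column 5 (carry-in 0); P=2 is free and consistent — try it ⇒ P=2.
Step 8. [col 5: M + I ≡ P (mod 10)] from column 5 (M=5, P=2, carry-in 0, digits 1,2,3,4,5,6,8 already taken and all letters distinct): I must equal 7, so I=7.

Answer: B=6, E=3, I=7, M=5, P=2, R=1, S=4, X=8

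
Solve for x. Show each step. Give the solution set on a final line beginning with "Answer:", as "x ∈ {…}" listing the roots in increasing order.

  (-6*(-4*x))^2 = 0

Step 1. [(-6*(-4*x))^2 = 0] LHS squared, RHS 0 ≥ 0: apply √ (±), so sqrt: -6*(-4*x) = 0.
Step 2. [-6*(-4*x) = 0] leading coefficient -6: divide by -6. So div: -4*x = 0.
Step 3. [-4*x = 0] -4 out front; divide by -4 ⇒ div: x = 0.

Answer: x ∈ {0}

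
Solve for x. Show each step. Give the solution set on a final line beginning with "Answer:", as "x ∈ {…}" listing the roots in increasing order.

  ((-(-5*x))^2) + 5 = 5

Step 1. [((-(-5*x))^2) + 5 = 5] the outer +5 inverts by subtracting 5, so sub: (-(-5*x))^2 = 0.
Step 2. [(-(-5*x))^2 = 0] √ both sides: 0 ≥ 0 gives two branches ⇒ sqrt: -(-5*x) = 0.
Step 3. [-(-5*x) = 0] LHS negated; negate both sides, so neg: -5*x = 0.
Step 4. [-5*x = 0] leading coefficient -5: divide by -5, so div: x = 0.

Answer: x ∈ {0}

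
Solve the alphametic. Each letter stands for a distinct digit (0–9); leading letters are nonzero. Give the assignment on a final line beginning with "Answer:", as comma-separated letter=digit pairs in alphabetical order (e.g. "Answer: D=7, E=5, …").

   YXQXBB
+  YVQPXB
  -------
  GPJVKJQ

Step 1. [G] the sum has 7 digits but both addends have 6; that extra leading digit G is the final carry, namely 1. So G=1.
Step 2. [col 1: B + B ≡ Q (mod 10)] no forcing yet in column 1 (carry-in 0); B=3 is free and consistent — try it ⇒ B=3.
Step 3. [col 1: B + B ≡ Q (mod 10)] from column 1 (B=3, carry-in 0, digits 1,3 already taken and all letters distinct): Q must equal 6. So Q=6.
Step 4. [col 2: B + X ≡ J (mod 10)] several values work for X in column 2 (B + X ≡ J (mod 10), carry-in 0); try X=5. So X=5.
Step 5. [col 2: B + X ≡ J (mod 10)] in column 2 we have B+X≡J with carry-in 0; given B=3, X=5 and digits 1,3,5,6 already taken and all letters distinct, that pins J to 8. So J=8.
Step 6. [col 3: X + P ≡ K (mod 10)] column 3 (X + P ≡ K (mod 10), carry-in 0) doesn't pin K yet; pick K=9 and continue. So K=9.
Step 7. [col 3: X + P ≡ K (mod 10)] column 3 reads X+P+carry(0)=K with X=5, K=9; with digits 1,3,5,6,8,9 already taken and all letters distinct, the only value for P is 4 ⇒ P=4.
Step 8. [col 4: Q + Q ≡ V (mod 10)] column 4: given Q=6, carry-in 0, and digits 1,3,4,5,6,8,9 already taken and all letters distinct, Q+Q≡V (mod 10) forces V=2, so V=2.
Step 9. [col 6: Y + Y ≡ P (mod 10)] from column 6 (P=4, carry-in 0, digits 1,2,3,4,5,6,8,9 already taken and all letters distinct): Y must equal 7, so Y=7.

Answer: B=3, G=1, J=8, K=9, P=4, Q=6, V=2, X=5, Y=7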